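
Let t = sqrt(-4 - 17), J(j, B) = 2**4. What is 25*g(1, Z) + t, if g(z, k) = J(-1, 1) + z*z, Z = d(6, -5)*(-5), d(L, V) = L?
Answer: 425 + I*sqrt(21) ≈ 425.0 + 4.5826*I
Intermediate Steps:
J(j, B) = 16
Z = -30 (Z = 6*(-5) = -30)
g(z, k) = 16 + z**2 (g(z, k) = 16 + z*z = 16 + z**2)
t = I*sqrt(21) (t = sqrt(-21) = I*sqrt(21) ≈ 4.5826*I)
25*g(1, Z) + t = 25*(16 + 1**2) + I*sqrt(21) = 25*(16 + 1) + I*sqrt(21) = 25*17 + I*sqrt(21) = 425 + I*sqrt(21)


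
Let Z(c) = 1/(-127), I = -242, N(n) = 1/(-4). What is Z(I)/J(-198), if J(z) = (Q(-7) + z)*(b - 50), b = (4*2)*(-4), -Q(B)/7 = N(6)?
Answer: -2/4087495 ≈ -4.8930e-7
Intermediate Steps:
N(n) = -¼
Q(B) = 7/4 (Q(B) = -7*(-¼) = 7/4)
b = -32 (b = 8*(-4) = -32)
J(z) = -287/2 - 82*z (J(z) = (7/4 + z)*(-32 - 50) = (7/4 + z)*(-82) = -287/2 - 82*z)
Z(c) = -1/127
Z(I)/J(-198) = -1/(127*(-287/2 - 82*(-198))) = -1/(127*(-287/2 + 16236)) = -1/(127*32185/2) = -1/127*2/32185 = -2/4087495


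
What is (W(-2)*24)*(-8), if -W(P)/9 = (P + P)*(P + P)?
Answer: 27648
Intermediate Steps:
W(P) = -36*P**2 (W(P) = -9*(P + P)*(P + P) = -9*2*P*2*P = -36*P**2)
(W(-2)*24)*(-8) = (-36*(-2)**2*24)*(-8) = (-36*4*24)*(-8) = -144*24*(-8) = -3456*(-8) = 27648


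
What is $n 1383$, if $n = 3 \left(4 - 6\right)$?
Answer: $-8298$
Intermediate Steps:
$n = -6$ ($n = 3 \left(4 - 6\right) = 3 \left(-2\right) = -6$)
$n 1383 = \left(-6\right) 1383 = -8298$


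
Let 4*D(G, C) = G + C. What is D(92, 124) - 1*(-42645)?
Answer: 42699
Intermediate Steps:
D(G, C) = C/4 + G/4 (D(G, C) = (G + C)/4 = (C + G)/4 = C/4 + G/4)
D(92, 124) - 1*(-42645) = ((¼)*124 + (¼)*92) - 1*(-42645) = (31 + 23) + 42645 = 54 + 42645 = 42699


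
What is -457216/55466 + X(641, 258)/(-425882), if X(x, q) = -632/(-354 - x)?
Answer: -48436624810988/5875965289235 ≈ -8.2432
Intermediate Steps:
-457216/55466 + X(641, 258)/(-425882) = -457216/55466 + (632/(354 + 641))/(-425882) = -457216*1/55466 + (632/995)*(-1/425882) = -228608/27733 + (632*(1/995))*(-1/425882) = -228608/27733 + (632/995)*(-1/425882) = -228608/27733 - 316/211876295 = -48436624810988/5875965289235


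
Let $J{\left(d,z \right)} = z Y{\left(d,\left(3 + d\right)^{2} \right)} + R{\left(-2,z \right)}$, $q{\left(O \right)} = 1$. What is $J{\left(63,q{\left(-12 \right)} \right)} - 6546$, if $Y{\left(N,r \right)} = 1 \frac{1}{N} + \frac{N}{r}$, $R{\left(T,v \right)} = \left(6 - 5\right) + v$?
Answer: $- \frac{199538723}{30492} \approx -6544.0$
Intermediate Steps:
$R{\left(T,v \right)} = 1 + v$
$Y{\left(N,r \right)} = \frac{1}{N} + \frac{N}{r}$
$J{\left(d,z \right)} = 1 + z + z \left(\frac{1}{d} + \frac{d}{\left(3 + d\right)^{2}}\right)$ ($J{\left(d,z \right)} = z \left(\frac{1}{d} + \frac{d}{\left(3 + d\right)^{2}}\right) + \left(1 + z\right) = 1 + z + z \left(\frac{1}{d} + \frac{d}{\left(3 + d\right)^{2}}\right)$)
$J{\left(63,q{\left(-12 \right)} \right)} - 6546 = \left(1 + 1 + 1 \cdot \frac{1}{63} + 63 \cdot 1 \frac{1}{\left(3 + 63\right)^{2}}\right) - 6546 = \left(1 + 1 + 1 \cdot \frac{1}{63} + 63 \cdot 1 \cdot \frac{1}{4356}\right) - 6546 = \left(1 + 1 + \frac{1}{63} + 63 \cdot 1 \cdot \frac{1}{4356}\right) - 6546 = \left(1 + 1 + \frac{1}{63} + \frac{7}{484}\right) - 6546 = \frac{61909}{30492} - 6546 = - \frac{199538723}{30492}$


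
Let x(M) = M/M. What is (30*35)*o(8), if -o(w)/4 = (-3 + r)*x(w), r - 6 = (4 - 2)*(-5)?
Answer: 29400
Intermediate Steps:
r = -4 (r = 6 + (4 - 2)*(-5) = 6 + 2*(-5) = 6 - 10 = -4)
x(M) = 1
o(w) = 28 (o(w) = -4*(-3 - 4) = -(-28) = -4*(-7) = 28)
(30*35)*o(8) = (30*35)*28 = 1050*28 = 29400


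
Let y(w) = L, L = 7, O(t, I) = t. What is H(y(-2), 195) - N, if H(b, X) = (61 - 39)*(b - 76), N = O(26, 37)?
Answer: -1544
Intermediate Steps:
y(w) = 7
N = 26
H(b, X) = -1672 + 22*b (H(b, X) = 22*(-76 + b) = -1672 + 22*b)
H(y(-2), 195) - N = (-1672 + 22*7) - 1*26 = (-1672 + 154) - 26 = -1518 - 26 = -1544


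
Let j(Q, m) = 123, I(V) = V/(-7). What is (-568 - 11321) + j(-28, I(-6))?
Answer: -11766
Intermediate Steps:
I(V) = -V/7 (I(V) = V*(-1/7) = -V/7)
(-568 - 11321) + j(-28, I(-6)) = (-568 - 11321) + 123 = -11889 + 123 = -11766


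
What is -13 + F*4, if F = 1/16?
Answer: -51/4 ≈ -12.750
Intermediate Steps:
F = 1/16 ≈ 0.062500
-13 + F*4 = -13 + (1/16)*4 = -13 + 1/4 = -51/4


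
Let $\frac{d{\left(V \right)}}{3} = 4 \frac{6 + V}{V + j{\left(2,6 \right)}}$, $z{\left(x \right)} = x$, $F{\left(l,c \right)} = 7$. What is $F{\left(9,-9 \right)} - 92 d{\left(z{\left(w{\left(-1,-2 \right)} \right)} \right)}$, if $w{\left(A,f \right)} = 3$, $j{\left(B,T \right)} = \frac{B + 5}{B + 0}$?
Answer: $- \frac{19781}{13} \approx -1521.6$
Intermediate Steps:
$j{\left(B,T \right)} = \frac{5 + B}{B}$
$d{\left(V \right)} = \frac{12 \left(6 + V\right)}{\frac{7}{2} + V}$ ($d{\left(V \right)} = 3 \cdot 4 \frac{6 + V}{V + \frac{5 + 2}{2}} = 3 \cdot 4 \frac{6 + V}{V + \frac{1}{2} \cdot 7} = 3 \cdot 4 \frac{6 + V}{V + \frac{7}{2}} = 3 \cdot 4 \frac{6 + V}{\frac{7}{2} + V} = 3 \frac{4 \left(6 + V\right)}{\frac{7}{2} + V} = \frac{12 \left(6 + V\right)}{\frac{7}{2} + V}$)
$F{\left(9,-9 \right)} - 92 d{\left(z{\left(w{\left(-1,-2 \right)} \right)} \right)} = 7 - 92 \frac{24 \left(6 + 3\right)}{7 + 2 \cdot 3} = 7 - 92 \cdot 24 \frac{1}{7 + 6} \cdot 9 = 7 - 92 \cdot 24 \cdot \frac{1}{13} \cdot 9 = 7 - \frac{19872}{13} = - \frac{19781}{13}$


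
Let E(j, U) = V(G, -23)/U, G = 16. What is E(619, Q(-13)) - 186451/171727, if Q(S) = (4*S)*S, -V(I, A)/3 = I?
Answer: -33570943/29021863 ≈ -1.1567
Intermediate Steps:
V(I, A) = -3*I
Q(S) = 4*S**2
E(j, U) = -48/U (E(j, U) = (-3*16)/U = -48/U)
E(619, Q(-13)) - 186451/171727 = -48/(4*(-13)**2) - 186451/171727 = -48/(4*169) - 186451/171727 = -48/676 - 1*186451/171727 = -48*1/676 - 186451/171727 = -12/169 - 186451/171727 = -33570943/29021863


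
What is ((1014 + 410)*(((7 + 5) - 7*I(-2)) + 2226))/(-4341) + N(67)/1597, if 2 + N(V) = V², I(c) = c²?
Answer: -5006344813/6932577 ≈ -722.15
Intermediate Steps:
N(V) = -2 + V²
((1014 + 410)*(((7 + 5) - 7*I(-2)) + 2226))/(-4341) + N(67)/1597 = ((1014 + 410)*(((7 + 5) - 7*(-2)²) + 2226))/(-4341) + (-2 + 67²)/1597 = (1424*((12 - 7*4) + 2226))*(-1/4341) + (-2 + 4489)*(1/1597) = (1424*((12 - 28) + 2226))*(-1/4341) + 4487*(1/1597) = (1424*(-16 + 2226))*(-1/4341) + 4487/1597 = (1424*2210)*(-1/4341) + 4487/1597 = 3147040*(-1/4341) + 4487/1597 = -3147040/4341 + 4487/1597 = -5006344813/6932577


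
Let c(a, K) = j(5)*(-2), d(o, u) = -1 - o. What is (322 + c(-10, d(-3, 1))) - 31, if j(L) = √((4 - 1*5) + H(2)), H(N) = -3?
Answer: 291 - 4*I ≈ 291.0 - 4.0*I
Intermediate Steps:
j(L) = 2*I (j(L) = √((4 - 1*5) - 3) = √((4 - 5) - 3) = √(-1 - 3) = √(-4) = 2*I)
c(a, K) = -4*I (c(a, K) = (2*I)*(-2) = -4*I)
(322 + c(-10, d(-3, 1))) - 31 = (322 - 4*I) - 31 = 291 - 4*I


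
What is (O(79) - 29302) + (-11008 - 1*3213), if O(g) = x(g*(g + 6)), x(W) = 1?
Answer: -43522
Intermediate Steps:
O(g) = 1
(O(79) - 29302) + (-11008 - 1*3213) = (1 - 29302) + (-11008 - 1*3213) = -29301 + (-11008 - 3213) = -29301 - 14221 = -43522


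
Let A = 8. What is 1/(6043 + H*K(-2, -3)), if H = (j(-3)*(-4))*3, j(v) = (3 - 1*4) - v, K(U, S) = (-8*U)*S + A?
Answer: 1/7003 ≈ 0.00014280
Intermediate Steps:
K(U, S) = 8 - 8*S*U (K(U, S) = (-8*U)*S + 8 = -8*S*U + 8 = 8 - 8*S*U)
j(v) = -1 - v (j(v) = (3 - 4) - v = -1 - v)
H = -24 (H = ((-1 - 1*(-3))*(-4))*3 = ((-1 + 3)*(-4))*3 = (2*(-4))*3 = -8*3 = -24)
1/(6043 + H*K(-2, -3)) = 1/(6043 - 24*(8 - 8*(-3)*(-2))) = 1/(6043 - 24*(8 - 48)) = 1/(6043 - 24*(-40)) = 1/(6043 + 960) = 1/7003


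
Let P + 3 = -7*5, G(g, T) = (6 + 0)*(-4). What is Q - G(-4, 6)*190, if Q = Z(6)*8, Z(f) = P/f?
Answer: 13528/3 ≈ 4509.3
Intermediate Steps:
G(g, T) = -24 (G(g, T) = 6*(-4) = -24)
P = -38 (P = -3 - 7*5 = -3 - 35 = -38)
Z(f) = -38/f
Q = -152/3 (Q = -38/6*8 = -38*⅙*8 = -19/3*8 = -152/3 ≈ -50.667)
Q - G(-4, 6)*190 = -152/3 - (-24)*190 = -152/3 - 1*(-4560) = -152/3 + 4560 = 13528/3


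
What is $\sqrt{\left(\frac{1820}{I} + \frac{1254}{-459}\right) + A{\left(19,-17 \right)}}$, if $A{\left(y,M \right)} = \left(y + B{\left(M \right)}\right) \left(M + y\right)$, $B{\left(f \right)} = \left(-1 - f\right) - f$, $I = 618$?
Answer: $\frac{2 \sqrt{718913323}}{5253} \approx 10.208$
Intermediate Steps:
$B{\left(f \right)} = -1 - 2 f$
$A{\left(y,M \right)} = \left(M + y\right) \left(-1 + y - 2 M\right)$ ($A{\left(y,M \right)} = \left(y - \left(1 + 2 M\right)\right) \left(M + y\right) = \left(-1 + y - 2 M\right) \left(M + y\right) = \left(M + y\right) \left(-1 + y - 2 M\right)$)
$\sqrt{\left(\frac{1820}{I} + \frac{1254}{-459}\right) + A{\left(19,-17 \right)}} = \sqrt{\left(\frac{1820}{618} + \frac{1254}{-459}\right) - \left(2 - 361 - 323 + 578\right)} = \sqrt{\left(1820 \cdot \frac{1}{618} + 1254 \left(- \frac{1}{459}\right)\right) + \left(361 + 17 - 19 - 578 + 323\right)} = \sqrt{\left(\frac{910}{309} - \frac{418}{153}\right) + \left(361 + 17 - 19 - 578 + 323\right)} = \sqrt{\frac{3356}{15759} + 104} = \sqrt{\frac{1642292}{15759}} = \frac{2 \sqrt{718913323}}{5253}$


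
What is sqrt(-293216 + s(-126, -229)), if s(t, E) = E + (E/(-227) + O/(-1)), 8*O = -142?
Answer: I*sqrt(60479843129)/454 ≈ 541.69*I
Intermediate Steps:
O = -71/4 (O = (1/8)*(-142) = -71/4 ≈ -17.750)
s(t, E) = 71/4 + 226*E/227 (s(t, E) = E + (E/(-227) - 71/4/(-1)) = E + (E*(-1/227) - 71/4*(-1)) = E + (-E/227 + 71/4) = E + (71/4 - E/227) = 71/4 + 226*E/227)
sqrt(-293216 + s(-126, -229)) = sqrt(-293216 + (71/4 + (226/227)*(-229))) = sqrt(-293216 + (71/4 - 51754/227)) = sqrt(-293216 - 190899/908) = sqrt(-266431027/908) = I*sqrt(60479843129)/454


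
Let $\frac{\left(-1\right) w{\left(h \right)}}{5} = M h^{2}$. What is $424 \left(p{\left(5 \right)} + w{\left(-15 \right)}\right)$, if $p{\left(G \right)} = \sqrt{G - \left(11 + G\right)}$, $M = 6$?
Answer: $-2862000 + 424 i \sqrt{11} \approx -2.862 \cdot 10^{6} + 1406.2 i$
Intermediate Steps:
$p{\left(G \right)} = i \sqrt{11}$ ($p{\left(G \right)} = \sqrt{-11} = i \sqrt{11}$)
$w{\left(h \right)} = - 30 h^{2}$ ($w{\left(h \right)} = - 5 \cdot 6 h^{2} = - 30 h^{2}$)
$424 \left(p{\left(5 \right)} + w{\left(-15 \right)}\right) = 424 \left(i \sqrt{11} - 30 \left(-15\right)^{2}\right) = 424 \left(i \sqrt{11} - 6750\right) = 424 \left(-6750 + i \sqrt{11}\right) = -2862000 + 424 i \sqrt{11}$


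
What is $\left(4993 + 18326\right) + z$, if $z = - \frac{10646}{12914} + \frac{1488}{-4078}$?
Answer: $\frac{306998168932}{13165823} \approx 23318.0$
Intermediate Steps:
$z = - \frac{15657605}{13165823}$ ($z = \left(-10646\right) \frac{1}{12914} + 1488 \left(- \frac{1}{4078}\right) = - \frac{5323}{6457} - \frac{744}{2039} = - \frac{15657605}{13165823} \approx -1.1893$)
$\left(4993 + 18326\right) + z = \left(4993 + 18326\right) - \frac{15657605}{13165823} = 23319 - \frac{15657605}{13165823} = \frac{306998168932}{13165823}$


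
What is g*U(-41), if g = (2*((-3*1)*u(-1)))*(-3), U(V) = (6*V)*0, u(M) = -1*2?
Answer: 0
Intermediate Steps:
u(M) = -2
U(V) = 0
g = -36 (g = (2*(-3*1*(-2)))*(-3) = (2*(-3*(-2)))*(-3) = (2*6)*(-3) = 12*(-3) = -36)
g*U(-41) = -36*0 = 0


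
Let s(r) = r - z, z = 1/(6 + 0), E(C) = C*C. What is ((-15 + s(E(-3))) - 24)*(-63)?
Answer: 3801/2 ≈ 1900.5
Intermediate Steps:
E(C) = C²
z = ⅙ (z = 1/6 = ⅙ ≈ 0.16667)
s(r) = -⅙ + r (s(r) = r - 1*⅙ = r - ⅙ = -⅙ + r)
((-15 + s(E(-3))) - 24)*(-63) = ((-15 + (-⅙ + (-3)²)) - 24)*(-63) = ((-15 + (-⅙ + 9)) - 24)*(-63) = ((-15 + 53/6) - 24)*(-63) = (-37/6 - 24)*(-63) = -181/6*(-63) = 3801/2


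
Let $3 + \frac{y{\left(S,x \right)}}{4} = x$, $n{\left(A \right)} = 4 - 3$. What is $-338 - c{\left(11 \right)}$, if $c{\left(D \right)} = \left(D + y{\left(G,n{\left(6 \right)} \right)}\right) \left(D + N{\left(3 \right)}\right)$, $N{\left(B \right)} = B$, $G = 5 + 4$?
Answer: $-380$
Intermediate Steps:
$G = 9$
$n{\left(A \right)} = 1$
$y{\left(S,x \right)} = -12 + 4 x$
$c{\left(D \right)} = \left(-8 + D\right) \left(3 + D\right)$ ($c{\left(D \right)} = \left(D + \left(-12 + 4 \cdot 1\right)\right) \left(D + 3\right) = \left(D + \left(-12 + 4\right)\right) \left(3 + D\right) = \left(D - 8\right) \left(3 + D\right) = \left(-8 + D\right) \left(3 + D\right)$)
$-338 - c{\left(11 \right)} = -338 - \left(-24 + 11^{2} - 55\right) = -338 - \left(-24 + 121 - 55\right) = -338 - 42 = -380$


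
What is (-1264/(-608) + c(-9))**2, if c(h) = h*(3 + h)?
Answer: 4541161/1444 ≈ 3144.8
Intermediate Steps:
(-1264/(-608) + c(-9))**2 = (-1264/(-608) - 9*(3 - 9))**2 = (-1264*(-1/608) - 9*(-6))**2 = (79/38 + 54)**2 = (2131/38)**2 = 4541161/1444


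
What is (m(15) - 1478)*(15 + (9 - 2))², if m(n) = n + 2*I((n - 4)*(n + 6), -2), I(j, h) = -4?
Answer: -711964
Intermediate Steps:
m(n) = -8 + n (m(n) = n + 2*(-4) = n - 8 = -8 + n)
(m(15) - 1478)*(15 + (9 - 2))² = ((-8 + 15) - 1478)*(15 + (9 - 2))² = (7 - 1478)*(15 + 7)² = -1471*22² = -1471*484 = -711964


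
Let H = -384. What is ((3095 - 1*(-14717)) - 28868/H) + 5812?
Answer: 2275121/96 ≈ 23699.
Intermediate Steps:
((3095 - 1*(-14717)) - 28868/H) + 5812 = ((3095 - 1*(-14717)) - 28868/(-384)) + 5812 = ((3095 + 14717) - 28868*(-1/384)) + 5812 = (17812 + 7217/96) + 5812 = 1717169/96 + 5812 = 2275121/96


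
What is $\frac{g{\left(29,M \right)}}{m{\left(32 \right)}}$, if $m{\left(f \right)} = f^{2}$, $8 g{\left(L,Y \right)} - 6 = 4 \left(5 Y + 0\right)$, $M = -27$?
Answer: $- \frac{267}{4096} \approx -0.065186$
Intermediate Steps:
$g{\left(L,Y \right)} = \frac{3}{4} + \frac{5 Y}{2}$ ($g{\left(L,Y \right)} = \frac{3}{4} + \frac{4 \left(5 Y + 0\right)}{8} = \frac{3}{4} + \frac{4 \cdot 5 Y}{8} = \frac{3}{4} + \frac{20 Y}{8} = \frac{3}{4} + \frac{5 Y}{2}$)
$\frac{g{\left(29,M \right)}}{m{\left(32 \right)}} = \frac{\frac{3}{4} + \frac{5}{2} \left(-27\right)}{32^{2}} = \frac{\frac{3}{4} - \frac{135}{2}}{1024} = \left(- \frac{267}{4}\right) \frac{1}{1024} = - \frac{267}{4096}$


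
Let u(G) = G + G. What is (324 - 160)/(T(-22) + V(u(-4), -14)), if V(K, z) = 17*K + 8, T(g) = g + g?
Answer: -41/43 ≈ -0.95349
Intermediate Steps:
T(g) = 2*g
u(G) = 2*G
V(K, z) = 8 + 17*K
(324 - 160)/(T(-22) + V(u(-4), -14)) = (324 - 160)/(2*(-22) + (8 + 17*(2*(-4)))) = 164/(-44 + (8 + 17*(-8))) = 164/(-44 + (8 - 136)) = 164/(-44 - 128) = 164/(-172) = 164*(-1/172) = -41/43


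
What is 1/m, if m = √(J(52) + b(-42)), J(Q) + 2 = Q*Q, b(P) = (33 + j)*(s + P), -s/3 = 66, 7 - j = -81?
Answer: -I*√26338/26338 ≈ -0.0061618*I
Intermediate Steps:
j = 88 (j = 7 - 1*(-81) = 7 + 81 = 88)
s = -198 (s = -3*66 = -198)
b(P) = -23958 + 121*P (b(P) = (33 + 88)*(-198 + P) = 121*(-198 + P) = -23958 + 121*P)
J(Q) = -2 + Q² (J(Q) = -2 + Q*Q = -2 + Q²)
m = I*√26338 (m = √((-2 + 52²) + (-23958 + 121*(-42))) = √((-2 + 2704) + (-23958 - 5082)) = √(2702 - 29040) = √(-26338) = I*√26338 ≈ 162.29*I)
1/m = 1/(I*√26338) = -I*√26338/26338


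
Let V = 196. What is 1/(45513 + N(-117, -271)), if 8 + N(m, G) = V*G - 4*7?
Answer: -1/7639 ≈ -0.00013091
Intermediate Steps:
N(m, G) = -36 + 196*G (N(m, G) = -8 + (196*G - 4*7) = -8 + (196*G - 28) = -8 + (-28 + 196*G) = -36 + 196*G)
1/(45513 + N(-117, -271)) = 1/(45513 + (-36 + 196*(-271))) = 1/(45513 + (-36 - 53116)) = 1/(45513 - 53152) = 1/(-7639) = -1/7639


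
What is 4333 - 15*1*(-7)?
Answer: 4438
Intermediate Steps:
4333 - 15*1*(-7) = 4333 - 15*(-7) = 4333 - 1*(-105) = 4333 + 105 = 4438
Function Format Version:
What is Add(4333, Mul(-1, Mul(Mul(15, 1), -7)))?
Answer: 4438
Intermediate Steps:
Add(4333, Mul(-1, Mul(Mul(15, 1), -7))) = Add(4333, Mul(-1, Mul(15, -7))) = Add(4333, Mul(-1, -105)) = Add(4333, 105) = 4438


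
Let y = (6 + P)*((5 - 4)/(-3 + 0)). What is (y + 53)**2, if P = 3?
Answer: 2500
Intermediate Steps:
y = -3 (y = (6 + 3)*((5 - 4)/(-3 + 0)) = 9*(1/(-3)) = 9*(1*(-1/3)) = 9*(-1/3) = -3)
(y + 53)**2 = (-3 + 53)**2 = 50**2 = 2500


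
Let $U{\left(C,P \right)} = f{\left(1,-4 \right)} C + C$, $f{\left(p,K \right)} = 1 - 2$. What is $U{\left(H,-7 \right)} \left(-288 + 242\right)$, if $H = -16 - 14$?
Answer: $0$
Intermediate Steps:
$f{\left(p,K \right)} = -1$ ($f{\left(p,K \right)} = 1 - 2 = -1$)
$H = -30$ ($H = -16 - 14 = -30$)
$U{\left(C,P \right)} = 0$ ($U{\left(C,P \right)} = - C + C = 0$)
$U{\left(H,-7 \right)} \left(-288 + 242\right) = 0 \left(-288 + 242\right) = 0 \left(-46\right) = 0$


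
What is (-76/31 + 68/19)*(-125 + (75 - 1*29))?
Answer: -52456/589 ≈ -89.059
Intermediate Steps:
(-76/31 + 68/19)*(-125 + (75 - 1*29)) = (-76*1/31 + 68*(1/19))*(-125 + (75 - 29)) = (-76/31 + 68/19)*(-125 + 46) = (664/589)*(-79) = -52456/589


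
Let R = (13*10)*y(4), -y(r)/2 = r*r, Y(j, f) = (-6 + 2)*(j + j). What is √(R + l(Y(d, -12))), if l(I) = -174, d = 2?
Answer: I*√4334 ≈ 65.833*I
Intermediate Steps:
Y(j, f) = -8*j
y(r) = -2*r² (y(r) = -2*r*r = -2*r²)
R = -4160 (R = (13*10)*(-2*4²) = 130*(-2*16) = 130*(-32) = -4160)
√(R + l(Y(d, -12))) = √(-4160 - 174) = √(-4334) = I*√4334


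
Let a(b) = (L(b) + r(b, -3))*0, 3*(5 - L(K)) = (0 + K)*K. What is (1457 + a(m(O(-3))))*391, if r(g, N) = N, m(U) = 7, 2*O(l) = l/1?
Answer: 569687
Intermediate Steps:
O(l) = l/2 (O(l) = (l/1)/2 = (l*1)/2 = l/2)
L(K) = 5 - K²/3 (L(K) = 5 - (0 + K)*K/3 = 5 - K*K/3 = 5 - K²/3)
a(b) = 0 (a(b) = ((5 - b²/3) - 3)*0 = (2 - b²/3)*0 = 0)
(1457 + a(m(O(-3))))*391 = (1457 + 0)*391 = 1457*391 = 569687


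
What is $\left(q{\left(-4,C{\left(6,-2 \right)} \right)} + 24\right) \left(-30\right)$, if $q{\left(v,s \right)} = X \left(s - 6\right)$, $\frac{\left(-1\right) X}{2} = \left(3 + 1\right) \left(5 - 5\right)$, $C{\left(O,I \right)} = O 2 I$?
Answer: $-720$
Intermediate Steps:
$C{\left(O,I \right)} = 2 I O$ ($C{\left(O,I \right)} = 2 O I = 2 I O$)
$X = 0$ ($X = - 2 \left(3 + 1\right) \left(5 - 5\right) = - 2 \cdot 4 \cdot 0 = \left(-2\right) 0 = 0$)
$q{\left(v,s \right)} = 0$ ($q{\left(v,s \right)} = 0 \left(s - 6\right) = 0 \left(-6 + s\right) = 0$)
$\left(q{\left(-4,C{\left(6,-2 \right)} \right)} + 24\right) \left(-30\right) = \left(0 + 24\right) \left(-30\right) = 24 \left(-30\right) = -720$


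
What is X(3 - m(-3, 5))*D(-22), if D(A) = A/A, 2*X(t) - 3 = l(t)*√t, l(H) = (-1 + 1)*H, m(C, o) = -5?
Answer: 3/2 ≈ 1.5000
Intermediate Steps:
l(H) = 0 (l(H) = 0*H = 0)
X(t) = 3/2 (X(t) = 3/2 + (0*√t)/2 = 3/2 + (½)*0 = 3/2 + 0 = 3/2)
D(A) = 1
X(3 - m(-3, 5))*D(-22) = (3/2)*1 = 3/2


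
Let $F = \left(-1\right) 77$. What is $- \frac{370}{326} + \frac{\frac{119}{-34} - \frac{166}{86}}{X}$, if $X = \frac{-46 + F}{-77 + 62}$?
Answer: $- \frac{1032915}{574738} \approx -1.7972$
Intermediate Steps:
$F = -77$
$X = \frac{41}{5}$ ($X = \frac{-46 - 77}{-77 + 62} = - \frac{123}{-15} = \left(-123\right) \left(- \frac{1}{15}\right) = \frac{41}{5} \approx 8.2$)
$- \frac{370}{326} + \frac{\frac{119}{-34} - \frac{166}{86}}{X} = - \frac{370}{326} + \frac{\frac{119}{-34} - \frac{166}{86}}{\frac{41}{5}} = \left(-370\right) \frac{1}{326} + \left(119 \left(- \frac{1}{34}\right) - \frac{83}{43}\right) \frac{5}{41} = - \frac{185}{163} + \left(- \frac{7}{2} - \frac{83}{43}\right) \frac{5}{41} = - \frac{185}{163} - \frac{2335}{3526} = - \frac{1032915}{574738}$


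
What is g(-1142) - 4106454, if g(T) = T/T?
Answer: -4106453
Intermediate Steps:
g(T) = 1
g(-1142) - 4106454 = 1 - 4106454 = -4106453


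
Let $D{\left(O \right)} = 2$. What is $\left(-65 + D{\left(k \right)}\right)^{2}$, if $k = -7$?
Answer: $3969$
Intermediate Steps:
$\left(-65 + D{\left(k \right)}\right)^{2} = \left(-65 + 2\right)^{2} = \left(-63\right)^{2} = 3969$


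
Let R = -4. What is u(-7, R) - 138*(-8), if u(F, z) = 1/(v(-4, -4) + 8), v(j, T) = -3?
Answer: 5521/5 ≈ 1104.2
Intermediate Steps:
u(F, z) = 1/5 (u(F, z) = 1/(-3 + 8) = 1/5)
u(-7, R) - 138*(-8) = 1/5 - 138*(-8) = 1/5 + 1104 = 5521/5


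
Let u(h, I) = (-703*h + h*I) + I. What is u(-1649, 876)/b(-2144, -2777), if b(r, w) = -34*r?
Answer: -284401/72896 ≈ -3.9015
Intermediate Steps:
u(h, I) = I - 703*h + I*h (u(h, I) = (-703*h + I*h) + I = I - 703*h + I*h)
u(-1649, 876)/b(-2144, -2777) = (876 - 703*(-1649) + 876*(-1649))/((-34*(-2144))) = (876 + 1159247 - 1444524)/72896 = -284401*1/72896 = -284401/72896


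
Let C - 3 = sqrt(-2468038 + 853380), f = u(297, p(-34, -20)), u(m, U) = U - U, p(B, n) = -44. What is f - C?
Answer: -3 - I*sqrt(1614658) ≈ -3.0 - 1270.7*I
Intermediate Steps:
u(m, U) = 0
f = 0
C = 3 + I*sqrt(1614658) (C = 3 + sqrt(-2468038 + 853380) = 3 + sqrt(-1614658) = 3 + I*sqrt(1614658) ≈ 3.0 + 1270.7*I)
f - C = 0 - (3 + I*sqrt(1614658)) = 0 + (-3 - I*sqrt(1614658)) = -3 - I*sqrt(1614658)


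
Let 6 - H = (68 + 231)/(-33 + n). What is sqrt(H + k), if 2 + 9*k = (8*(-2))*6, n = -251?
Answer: I*sqrt(696155)/426 ≈ 1.9586*I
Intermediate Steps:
k = -98/9 (k = -2/9 + ((8*(-2))*6)/9 = -2/9 + (-16*6)/9 = -2/9 + (1/9)*(-96) = -2/9 - 32/3 = -98/9 ≈ -10.889)
H = 2003/284 (H = 6 - (68 + 231)/(-33 - 251) = 6 - 299/(-284) = 6 - 299*(-1)/284 = 6 - 1*(-299/284) = 6 + 299/284 = 2003/284 ≈ 7.0528)
sqrt(H + k) = sqrt(2003/284 - 98/9) = sqrt(-9805/2556) = I*sqrt(696155)/426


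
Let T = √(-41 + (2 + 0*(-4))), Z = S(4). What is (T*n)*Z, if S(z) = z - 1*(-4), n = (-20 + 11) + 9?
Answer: 0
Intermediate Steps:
n = 0 (n = -9 + 9 = 0)
S(z) = 4 + z (S(z) = z + 4 = 4 + z)
Z = 8 (Z = 4 + 4 = 8)
T = I*√39 (T = √(-41 + (2 + 0)) = √(-41 + 2) = √(-39) = I*√39 ≈ 6.245*I)
(T*n)*Z = ((I*√39)*0)*8 = 0*8 = 0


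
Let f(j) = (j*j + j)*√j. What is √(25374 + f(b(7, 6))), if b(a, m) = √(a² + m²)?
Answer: √(25374 + 85^(¾)*(1 + √85)) ≈ 160.19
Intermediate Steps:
f(j) = √j*(j + j²) (f(j) = (j² + j)*√j = (j + j²)*√j = √j*(j + j²))
√(25374 + f(b(7, 6))) = √(25374 + (√(7² + 6²))^(3/2)*(1 + √(7² + 6²))) = √(25374 + (√(49 + 36))^(3/2)*(1 + √(49 + 36))) = √(25374 + (√85)^(3/2)*(1 + √85)) = √(25374 + 85^(¾)*(1 + √85))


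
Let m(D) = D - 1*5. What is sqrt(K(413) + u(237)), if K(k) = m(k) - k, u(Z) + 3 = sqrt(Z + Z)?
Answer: sqrt(-8 + sqrt(474)) ≈ 3.7110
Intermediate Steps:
m(D) = -5 + D (m(D) = D - 5 = -5 + D)
u(Z) = -3 + sqrt(2)*sqrt(Z) (u(Z) = -3 + sqrt(Z + Z) = -3 + sqrt(2*Z) = -3 + sqrt(2)*sqrt(Z))
K(k) = -5 (K(k) = (-5 + k) - k = -5)
sqrt(K(413) + u(237)) = sqrt(-5 + (-3 + sqrt(2)*sqrt(237))) = sqrt(-5 + (-3 + sqrt(474))) = sqrt(-8 + sqrt(474))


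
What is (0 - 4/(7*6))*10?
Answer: -20/21 ≈ -0.95238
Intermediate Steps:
(0 - 4/(7*6))*10 = (0 - 4/42)*10 = (0 - 4*1/42)*10 = (0 - 2/21)*10 = -2/21*10 = -20/21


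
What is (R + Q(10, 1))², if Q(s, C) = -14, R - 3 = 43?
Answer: 1024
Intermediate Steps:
R = 46 (R = 3 + 43 = 46)
(R + Q(10, 1))² = (46 - 14)² = 32² = 1024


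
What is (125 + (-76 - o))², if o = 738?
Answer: 474721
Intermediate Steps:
(125 + (-76 - o))² = (125 + (-76 - 1*738))² = (125 + (-76 - 738))² = (125 - 814)² = (-689)² = 474721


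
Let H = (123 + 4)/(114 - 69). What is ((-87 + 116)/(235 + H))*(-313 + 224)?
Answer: -116145/10702 ≈ -10.853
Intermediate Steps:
H = 127/45 ≈ 2.8222
((-87 + 116)/(235 + H))*(-313 + 224) = ((-87 + 116)/(235 + 127/45))*(-313 + 224) = (29/(10702/45))*(-89) = (29*(45/10702))*(-89) = (1305/10702)*(-89) = -116145/10702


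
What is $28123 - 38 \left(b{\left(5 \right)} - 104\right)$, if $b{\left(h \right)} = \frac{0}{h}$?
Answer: $32075$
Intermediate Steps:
$b{\left(h \right)} = 0$
$28123 - 38 \left(b{\left(5 \right)} - 104\right) = 28123 - 38 \left(0 - 104\right) = 28123 - 38 \left(-104\right) = 28123 - -3952 = 28123 + 3952 = 32075$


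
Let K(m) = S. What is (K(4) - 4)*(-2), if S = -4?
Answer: 16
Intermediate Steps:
K(m) = -4
(K(4) - 4)*(-2) = (-4 - 4)*(-2) = -8*(-2) = 16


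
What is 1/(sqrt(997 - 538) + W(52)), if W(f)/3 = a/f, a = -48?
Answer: 52/8475 + 169*sqrt(51)/25425 ≈ 0.053605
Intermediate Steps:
W(f) = -144/f (W(f) = 3*(-48/f) = -144/f)
1/(sqrt(997 - 538) + W(52)) = 1/(sqrt(997 - 538) - 144/52) = 1/(sqrt(459) - 144*1/52) = 1/(3*sqrt(51) - 36/13) = 1/(-36/13 + 3*sqrt(51))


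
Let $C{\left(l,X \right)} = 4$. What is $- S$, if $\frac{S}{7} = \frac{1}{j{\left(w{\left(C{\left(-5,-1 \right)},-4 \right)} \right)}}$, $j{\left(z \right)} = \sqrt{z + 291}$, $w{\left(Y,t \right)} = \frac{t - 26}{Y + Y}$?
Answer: $- \frac{14 \sqrt{1149}}{1149} \approx -0.41302$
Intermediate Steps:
$w{\left(Y,t \right)} = \frac{-26 + t}{2 Y}$
$j{\left(z \right)} = \sqrt{291 + z}$
$S = \frac{14 \sqrt{1149}}{1149}$ ($S = \frac{7}{\sqrt{291 + \frac{-26 - 4}{2 \cdot 4}}} = \frac{7}{\sqrt{291 + \frac{1}{2} \cdot \frac{1}{4} \left(-30\right)}} = \frac{7}{\sqrt{291 - \frac{15}{4}}} = \frac{7}{\sqrt{\frac{1149}{4}}} = \frac{7}{\frac{1}{2} \sqrt{1149}} = 7 \frac{2 \sqrt{1149}}{1149} = \frac{14 \sqrt{1149}}{1149} \approx 0.41302$)
$- S = - \frac{14 \sqrt{1149}}{1149}$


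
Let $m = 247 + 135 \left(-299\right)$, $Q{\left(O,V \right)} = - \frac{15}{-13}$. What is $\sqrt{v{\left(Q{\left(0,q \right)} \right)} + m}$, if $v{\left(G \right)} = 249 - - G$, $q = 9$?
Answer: $\frac{i \sqrt{6737666}}{13} \approx 199.67 i$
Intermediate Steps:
$Q{\left(O,V \right)} = \frac{15}{13}$ ($Q{\left(O,V \right)} = \left(-15\right) \left(- \frac{1}{13}\right) = \frac{15}{13}$)
$m = -40118$ ($m = 247 - 40365 = -40118$)
$v{\left(G \right)} = 249 + G$
$\sqrt{v{\left(Q{\left(0,q \right)} \right)} + m} = \sqrt{\left(249 + \frac{15}{13}\right) - 40118} = \sqrt{\frac{3252}{13} - 40118} = \sqrt{- \frac{518282}{13}} = \frac{i \sqrt{6737666}}{13}$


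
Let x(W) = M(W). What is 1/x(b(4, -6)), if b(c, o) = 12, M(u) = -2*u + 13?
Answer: -1/11 ≈ -0.090909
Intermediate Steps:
M(u) = 13 - 2*u
x(W) = 13 - 2*W
1/x(b(4, -6)) = 1/(13 - 2*12) = 1/(13 - 24) = 1/(-11) = -1/11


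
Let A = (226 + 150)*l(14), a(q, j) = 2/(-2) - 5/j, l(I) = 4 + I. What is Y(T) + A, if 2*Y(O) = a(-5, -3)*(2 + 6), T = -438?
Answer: 20312/3 ≈ 6770.7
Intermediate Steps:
a(q, j) = -1 - 5/j (a(q, j) = 2*(-½) - 5/j = -1 - 5/j)
A = 6768 (A = (226 + 150)*(4 + 14) = 376*18 = 6768)
Y(O) = 8/3 (Y(O) = (((-5 - 1*(-3))/(-3))*(2 + 6))/2 = (-(-5 + 3)/3*8)/2 = (-⅓*(-2)*8)/2 = ((⅔)*8)/2 = (½)*(16/3) = 8/3)
Y(T) + A = 8/3 + 6768 = 20312/3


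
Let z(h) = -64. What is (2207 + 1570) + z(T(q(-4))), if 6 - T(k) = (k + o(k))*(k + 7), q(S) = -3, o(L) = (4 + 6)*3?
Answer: 3713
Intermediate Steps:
o(L) = 30 (o(L) = 10*3 = 30)
T(k) = 6 - (7 + k)*(30 + k) (T(k) = 6 - (k + 30)*(k + 7) = 6 - (30 + k)*(7 + k) = 6 - (7 + k)*(30 + k))
(2207 + 1570) + z(T(q(-4))) = (2207 + 1570) - 64 = 3777 - 64 = 3713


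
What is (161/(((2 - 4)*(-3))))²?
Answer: 25921/36 ≈ 720.03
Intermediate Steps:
(161/(((2 - 4)*(-3))))² = (161/((-2*(-3))))² = (161/6)² = 25921/36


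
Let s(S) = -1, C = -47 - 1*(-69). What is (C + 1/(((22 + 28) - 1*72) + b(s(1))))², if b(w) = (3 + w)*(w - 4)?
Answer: 494209/1024 ≈ 482.63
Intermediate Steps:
C = 22 (C = -47 + 69 = 22)
b(w) = (-4 + w)*(3 + w) (b(w) = (3 + w)*(-4 + w) = (-4 + w)*(3 + w))
(C + 1/(((22 + 28) - 1*72) + b(s(1))))² = (22 + 1/(((22 + 28) - 1*72) + (-12 + (-1)² - 1*(-1))))² = (22 + 1/((50 - 72) + (-12 + 1 + 1)))² = (22 + 1/(-22 - 10))² = (22 + 1/(-32))² = (22 - 1/32)² = (703/32)² = 494209/1024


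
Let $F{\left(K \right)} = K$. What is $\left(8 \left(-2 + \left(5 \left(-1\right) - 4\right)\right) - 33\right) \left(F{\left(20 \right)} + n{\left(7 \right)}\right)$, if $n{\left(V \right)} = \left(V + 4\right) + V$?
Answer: $-4598$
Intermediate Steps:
$n{\left(V \right)} = 4 + 2 V$ ($n{\left(V \right)} = \left(4 + V\right) + V = 4 + 2 V$)
$\left(8 \left(-2 + \left(5 \left(-1\right) - 4\right)\right) - 33\right) \left(F{\left(20 \right)} + n{\left(7 \right)}\right) = \left(8 \left(-2 + \left(5 \left(-1\right) - 4\right)\right) - 33\right) \left(20 + \left(4 + 2 \cdot 7\right)\right) = \left(8 \left(-2 - 9\right) - 33\right) \left(20 + \left(4 + 14\right)\right) = \left(8 \left(-2 - 9\right) - 33\right) \left(20 + 18\right) = \left(8 \left(-11\right) - 33\right) 38 = \left(-88 - 33\right) 38 = \left(-121\right) 38 = -4598$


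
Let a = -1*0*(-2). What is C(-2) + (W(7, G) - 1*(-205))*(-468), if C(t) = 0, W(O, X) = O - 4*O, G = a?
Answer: -86112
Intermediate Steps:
a = 0 (a = 0*(-2) = 0)
G = 0
W(O, X) = -3*O
C(-2) + (W(7, G) - 1*(-205))*(-468) = 0 + (-3*7 - 1*(-205))*(-468) = 0 + (-21 + 205)*(-468) = 0 + 184*(-468) = 0 - 86112 = -86112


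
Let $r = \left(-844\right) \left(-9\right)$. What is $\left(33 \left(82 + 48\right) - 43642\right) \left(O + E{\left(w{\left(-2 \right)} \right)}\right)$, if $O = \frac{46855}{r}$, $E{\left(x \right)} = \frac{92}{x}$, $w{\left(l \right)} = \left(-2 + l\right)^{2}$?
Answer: $- \frac{890653816}{1899} \approx -4.6901 \cdot 10^{5}$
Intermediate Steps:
$r = 7596$
$O = \frac{46855}{7596} \approx 6.1684$
$\left(33 \left(82 + 48\right) - 43642\right) \left(O + E{\left(w{\left(-2 \right)} \right)}\right) = \left(33 \left(82 + 48\right) - 43642\right) \left(\frac{46855}{7596} + \frac{92}{\left(-2 - 2\right)^{2}}\right) = \left(33 \cdot 130 - 43642\right) \left(\frac{46855}{7596} + \frac{92}{\left(-4\right)^{2}}\right) = \left(4290 - 43642\right) \left(\frac{46855}{7596} + \frac{92}{16}\right) = - 39352 \left(\frac{46855}{7596} + 92 \cdot \frac{1}{16}\right) = - 39352 \left(\frac{46855}{7596} + \frac{23}{4}\right) = \left(-39352\right) \frac{22633}{1899} = - \frac{890653816}{1899}$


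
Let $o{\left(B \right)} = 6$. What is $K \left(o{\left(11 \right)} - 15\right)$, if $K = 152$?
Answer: $-1368$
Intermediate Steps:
$K \left(o{\left(11 \right)} - 15\right) = 152 \left(6 - 15\right) = 152 \left(-9\right) = -1368$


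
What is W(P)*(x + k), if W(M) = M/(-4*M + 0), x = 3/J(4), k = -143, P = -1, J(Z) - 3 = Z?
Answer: 499/14 ≈ 35.643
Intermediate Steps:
J(Z) = 3 + Z
x = 3/7 (x = 3/(3 + 4) = 3/7 ≈ 0.42857)
W(M) = -¼ (W(M) = M/((-4*M)) = (-1/(4*M))*M = -¼)
W(P)*(x + k) = -(3/7 - 143)/4 = -¼*(-998/7) = 499/14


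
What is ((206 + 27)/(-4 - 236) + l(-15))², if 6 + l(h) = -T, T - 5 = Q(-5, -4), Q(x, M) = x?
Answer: 2798929/57600 ≈ 48.593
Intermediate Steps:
T = 0 (T = 5 - 5 = 0)
l(h) = -6 (l(h) = -6 - 1*0 = -6 + 0 = -6)
((206 + 27)/(-4 - 236) + l(-15))² = ((206 + 27)/(-4 - 236) - 6)² = (233/(-240) - 6)² = (233*(-1/240) - 6)² = (-233/240 - 6)² = (-1673/240)² = 2798929/57600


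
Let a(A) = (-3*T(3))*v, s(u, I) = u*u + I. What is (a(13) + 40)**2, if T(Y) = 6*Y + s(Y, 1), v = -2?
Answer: 43264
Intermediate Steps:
s(u, I) = I + u**2 (s(u, I) = u**2 + I = I + u**2)
T(Y) = 1 + Y**2 + 6*Y (T(Y) = 6*Y + (1 + Y**2) = 1 + Y**2 + 6*Y)
a(A) = 168 (a(A) = -3*(1 + 3**2 + 6*3)*(-2) = -3*(1 + 9 + 18)*(-2) = -3*28*(-2) = -84*(-2) = 168)
(a(13) + 40)**2 = (168 + 40)**2 = 208**2 = 43264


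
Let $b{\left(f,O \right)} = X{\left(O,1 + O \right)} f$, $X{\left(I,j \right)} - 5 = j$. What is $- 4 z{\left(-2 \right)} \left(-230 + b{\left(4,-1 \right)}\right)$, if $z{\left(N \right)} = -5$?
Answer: $-4200$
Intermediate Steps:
$X{\left(I,j \right)} = 5 + j$
$b{\left(f,O \right)} = f \left(6 + O\right)$ ($b{\left(f,O \right)} = \left(5 + \left(1 + O\right)\right) f = \left(6 + O\right) f = f \left(6 + O\right)$)
$- 4 z{\left(-2 \right)} \left(-230 + b{\left(4,-1 \right)}\right) = \left(-4\right) \left(-5\right) \left(-230 + 4 \left(6 - 1\right)\right) = 20 \left(-230 + 4 \cdot 5\right) = 20 \left(-230 + 20\right) = 20 \left(-210\right) = -4200$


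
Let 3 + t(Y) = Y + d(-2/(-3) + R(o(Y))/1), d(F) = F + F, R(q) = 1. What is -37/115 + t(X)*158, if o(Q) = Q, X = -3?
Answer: -145471/345 ≈ -421.66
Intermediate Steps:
d(F) = 2*F
t(Y) = ⅓ + Y (t(Y) = -3 + (Y + 2*(-2/(-3) + 1/1)) = -3 + (Y + 2*(-2*(-⅓) + 1*1)) = -3 + (Y + 2*(⅔ + 1)) = -3 + (Y + 2*(5/3)) = -3 + (Y + 10/3) = -3 + (10/3 + Y) = ⅓ + Y)
-37/115 + t(X)*158 = -37/115 + (⅓ - 3)*158 = -37*1/115 - 8/3*158 = -37/115 - 1264/3 = -145471/345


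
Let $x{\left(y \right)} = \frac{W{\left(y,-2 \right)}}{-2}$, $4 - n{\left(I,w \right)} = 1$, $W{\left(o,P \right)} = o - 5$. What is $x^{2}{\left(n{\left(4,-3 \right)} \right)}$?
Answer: $1$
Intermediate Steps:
$W{\left(o,P \right)} = -5 + o$
$n{\left(I,w \right)} = 3$ ($n{\left(I,w \right)} = 4 - 1 = 3$)
$x{\left(y \right)} = \frac{5}{2} - \frac{y}{2}$ ($x{\left(y \right)} = \frac{-5 + y}{-2} = \left(-5 + y\right) \left(- \frac{1}{2}\right) = \frac{5}{2} - \frac{y}{2}$)
$x^{2}{\left(n{\left(4,-3 \right)} \right)} = \left(\frac{5}{2} - \frac{3}{2}\right)^{2} = 1^{2} = 1$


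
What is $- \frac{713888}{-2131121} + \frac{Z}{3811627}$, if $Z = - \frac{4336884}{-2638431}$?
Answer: $\frac{797708587127779380}{2381341797849705853} \approx 0.33498$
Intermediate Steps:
$Z = \frac{481876}{293159}$ ($Z = \left(-4336884\right) \left(- \frac{1}{2638431}\right) = \frac{481876}{293159} \approx 1.6437$)
$- \frac{713888}{-2131121} + \frac{Z}{3811627} = - \frac{713888}{-2131121} + \frac{481876}{293159 \cdot 3811627} = \left(-713888\right) \left(- \frac{1}{2131121}\right) + \frac{481876}{293159} \cdot \frac{1}{3811627} = \frac{713888}{2131121} + \frac{481876}{1117412759693} = \frac{797708587127779380}{2381341797849705853}$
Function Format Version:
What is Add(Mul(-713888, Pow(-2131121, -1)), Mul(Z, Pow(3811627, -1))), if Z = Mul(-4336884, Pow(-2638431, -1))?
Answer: Rational(797708587127779380, 2381341797849705853) ≈ 0.33498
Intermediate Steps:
Z = Rational(481876, 293159) (Z = Mul(-4336884, Rational(-1, 2638431)) = Rational(481876, 293159) ≈ 1.6437)
Add(Mul(-713888, Pow(-2131121, -1)), Mul(Z, Pow(3811627, -1))) = Add(Mul(-713888, Pow(-2131121, -1)), Mul(Rational(481876, 293159), Pow(3811627, -1))) = Add(Mul(-713888, Rational(-1, 2131121)), Mul(Rational(481876, 293159), Rational(1, 3811627))) = Add(Rational(713888, 2131121), Rational(481876, 1117412759693)) = Rational(797708587127779380, 2381341797849705853)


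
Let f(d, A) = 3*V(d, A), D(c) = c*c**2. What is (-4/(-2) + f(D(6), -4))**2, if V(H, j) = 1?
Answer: 25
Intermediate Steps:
D(c) = c**3
f(d, A) = 3 (f(d, A) = 3*1 = 3)
(-4/(-2) + f(D(6), -4))**2 = (-4/(-2) + 3)**2 = (-4*(-1/2) + 3)**2 = (2 + 3)**2 = 5**2 = 25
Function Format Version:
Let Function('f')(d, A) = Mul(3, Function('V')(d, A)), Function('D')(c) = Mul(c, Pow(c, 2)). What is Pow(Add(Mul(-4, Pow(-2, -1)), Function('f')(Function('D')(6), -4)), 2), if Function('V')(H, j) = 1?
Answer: 25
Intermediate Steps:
Function('D')(c) = Pow(c, 3)
Function('f')(d, A) = 3 (Function('f')(d, A) = Mul(3, 1) = 3)
Pow(Add(Mul(-4, Pow(-2, -1)), Function('f')(Function('D')(6), -4)), 2) = Pow(Add(Mul(-4, Pow(-2, -1)), 3), 2) = Pow(Add(Mul(-4, Rational(-1, 2)), 3), 2) = Pow(Add(2, 3), 2) = Pow(5, 2) = 25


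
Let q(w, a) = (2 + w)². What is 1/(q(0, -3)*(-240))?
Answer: -1/960 ≈ -0.0010417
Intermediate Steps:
1/(q(0, -3)*(-240)) = 1/((2 + 0)²*(-240)) = 1/(2²*(-240)) = 1/(4*(-240)) = 1/(-960) = -1/960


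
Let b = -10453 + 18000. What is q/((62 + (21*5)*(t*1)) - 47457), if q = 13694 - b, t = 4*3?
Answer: -6147/46135 ≈ -0.13324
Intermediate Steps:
b = 7547
t = 12
q = 6147 (q = 13694 - 1*7547 = 13694 - 7547 = 6147)
q/((62 + (21*5)*(t*1)) - 47457) = 6147/((62 + (21*5)*(12*1)) - 47457) = 6147/((62 + 105*12) - 47457) = 6147/((62 + 1260) - 47457) = 6147/(1322 - 47457) = 6147/(-46135) = 6147*(-1/46135) = -6147/46135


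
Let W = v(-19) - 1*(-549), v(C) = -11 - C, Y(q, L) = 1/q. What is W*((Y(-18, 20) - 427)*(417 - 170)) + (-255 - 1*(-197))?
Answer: -1057570817/18 ≈ -5.8754e+7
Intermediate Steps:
W = 557 (W = (-11 - 1*(-19)) - 1*(-549) = (-11 + 19) + 549 = 8 + 549 = 557)
W*((Y(-18, 20) - 427)*(417 - 170)) + (-255 - 1*(-197)) = 557*((1/(-18) - 427)*(417 - 170)) + (-255 - 1*(-197)) = 557*((-1/18 - 427)*247) + (-255 + 197) = 557*(-7687/18*247) - 58 = 557*(-1898689/18) - 58 = -1057569773/18 - 58 = -1057570817/18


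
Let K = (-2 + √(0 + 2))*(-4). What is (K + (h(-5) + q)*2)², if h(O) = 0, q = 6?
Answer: 432 - 160*√2 ≈ 205.73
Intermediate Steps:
K = 8 - 4*√2 (K = (-2 + √2)*(-4) = 8 - 4*√2 ≈ 2.3431)
(K + (h(-5) + q)*2)² = ((8 - 4*√2) + (0 + 6)*2)² = ((8 - 4*√2) + 6*2)² = ((8 - 4*√2) + 12)² = (20 - 4*√2)²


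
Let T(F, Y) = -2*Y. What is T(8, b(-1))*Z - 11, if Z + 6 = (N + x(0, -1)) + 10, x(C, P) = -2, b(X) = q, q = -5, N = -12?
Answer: -111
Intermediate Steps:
b(X) = -5
Z = -10 (Z = -6 + ((-12 - 2) + 10) = -6 + (-14 + 10) = -6 - 4 = -10)
T(8, b(-1))*Z - 11 = -2*(-5)*(-10) - 11 = 10*(-10) - 11 = -100 - 11 = -111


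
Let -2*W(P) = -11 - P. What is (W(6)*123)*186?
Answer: 194463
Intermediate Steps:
W(P) = 11/2 + P/2 (W(P) = -(-11 - P)/2 = 11/2 + P/2)
(W(6)*123)*186 = ((11/2 + (½)*6)*123)*186 = ((11/2 + 3)*123)*186 = ((17/2)*123)*186 = (2091/2)*186 = 194463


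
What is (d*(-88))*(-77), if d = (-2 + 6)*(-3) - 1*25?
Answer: -250712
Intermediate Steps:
d = -37 (d = 4*(-3) - 25 = -12 - 25 = -37)
(d*(-88))*(-77) = -37*(-88)*(-77) = 3256*(-77) = -250712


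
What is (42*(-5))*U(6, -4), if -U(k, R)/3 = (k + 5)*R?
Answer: -27720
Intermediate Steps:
U(k, R) = -3*R*(5 + k) (U(k, R) = -3*(k + 5)*R = -3*(5 + k)*R = -3*R*(5 + k))
(42*(-5))*U(6, -4) = (42*(-5))*(-3*(-4)*(5 + 6)) = -(-630)*(-4)*11 = -210*132 = -27720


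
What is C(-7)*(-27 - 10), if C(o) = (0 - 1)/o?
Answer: -37/7 ≈ -5.2857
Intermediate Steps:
C(o) = -1/o
C(-7)*(-27 - 10) = (-1/(-7))*(-27 - 10) = -1*(-⅐)*(-37) = (⅐)*(-37) = -37/7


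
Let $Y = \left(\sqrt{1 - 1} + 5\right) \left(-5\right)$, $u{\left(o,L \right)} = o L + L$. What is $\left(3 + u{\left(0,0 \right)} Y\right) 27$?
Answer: $81$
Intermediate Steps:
$u{\left(o,L \right)} = L + L o$ ($u{\left(o,L \right)} = L o + L = L + L o$)
$Y = -25$ ($Y = \left(\sqrt{0} + 5\right) \left(-5\right) = \left(0 + 5\right) \left(-5\right) = 5 \left(-5\right) = -25$)
$\left(3 + u{\left(0,0 \right)} Y\right) 27 = \left(3 + 0 \left(1 + 0\right) \left(-25\right)\right) 27 = \left(3 + 0 \cdot 1 \left(-25\right)\right) 27 = \left(3 + 0 \left(-25\right)\right) 27 = \left(3 + 0\right) 27 = 3 \cdot 27 = 81$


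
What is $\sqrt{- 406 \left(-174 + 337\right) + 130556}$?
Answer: $\sqrt{64378} \approx 253.73$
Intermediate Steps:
$\sqrt{- 406 \left(-174 + 337\right) + 130556} = \sqrt{\left(-406\right) 163 + 130556} = \sqrt{-66178 + 130556} = \sqrt{64378}$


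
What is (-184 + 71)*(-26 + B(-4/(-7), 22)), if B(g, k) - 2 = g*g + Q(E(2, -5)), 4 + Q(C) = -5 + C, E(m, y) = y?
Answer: 208598/49 ≈ 4257.1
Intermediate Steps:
Q(C) = -9 + C (Q(C) = -4 + (-5 + C) = -9 + C)
B(g, k) = -12 + g² (B(g, k) = 2 + (g*g + (-9 - 5)) = 2 + (g² - 14) = 2 + (-14 + g²) = -12 + g²)
(-184 + 71)*(-26 + B(-4/(-7), 22)) = (-184 + 71)*(-26 + (-12 + (-4/(-7))²)) = -113*(-26 + (-12 + (-4*(-⅐))²)) = -113*(-26 + (-12 + (4/7)²)) = -113*(-26 + (-12 + 16/49)) = -113*(-26 - 572/49) = -113*(-1846/49) = 208598/49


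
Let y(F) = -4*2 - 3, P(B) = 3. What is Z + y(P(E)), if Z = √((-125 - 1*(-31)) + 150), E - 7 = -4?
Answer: -11 + 2*√14 ≈ -3.5167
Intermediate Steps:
E = 3 (E = 7 - 4 = 3)
y(F) = -11 (y(F) = -8 - 3 = -11)
Z = 2*√14 (Z = √((-125 + 31) + 150) = √(-94 + 150) = √56 = 2*√14 ≈ 7.4833)
Z + y(P(E)) = 2*√14 - 11 = -11 + 2*√14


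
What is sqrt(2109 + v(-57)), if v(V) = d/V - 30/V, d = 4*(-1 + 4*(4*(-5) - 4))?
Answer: sqrt(19047)/3 ≈ 46.004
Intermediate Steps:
d = -388 (d = 4*(-1 + 4*(-20 - 4)) = 4*(-1 + 4*(-24)) = 4*(-1 - 96) = 4*(-97) = -388)
v(V) = -418/V (v(V) = -388/V - 30/V = -418/V)
sqrt(2109 + v(-57)) = sqrt(2109 - 418/(-57)) = sqrt(2109 - 418*(-1/57)) = sqrt(2109 + 22/3) = sqrt(6349/3) = sqrt(19047)/3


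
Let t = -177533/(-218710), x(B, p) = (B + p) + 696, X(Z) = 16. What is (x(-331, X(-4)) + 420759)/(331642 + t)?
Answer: 30702509800/24177866451 ≈ 1.2699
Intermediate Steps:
x(B, p) = 696 + B + p
t = 177533/218710 (t = -177533*(-1/218710) = 177533/218710 ≈ 0.81173)
(x(-331, X(-4)) + 420759)/(331642 + t) = ((696 - 331 + 16) + 420759)/(331642 + 177533/218710) = (381 + 420759)/(72533599353/218710) = 421140*(218710/72533599353) = 30702509800/24177866451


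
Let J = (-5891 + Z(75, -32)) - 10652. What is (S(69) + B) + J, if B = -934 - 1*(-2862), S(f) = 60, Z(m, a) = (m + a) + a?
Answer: -14544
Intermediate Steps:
Z(m, a) = m + 2*a (Z(m, a) = (a + m) + a = m + 2*a)
B = 1928 (B = -934 + 2862 = 1928)
J = -16532 (J = (-5891 + (75 + 2*(-32))) - 10652 = (-5891 + (75 - 64)) - 10652 = (-5891 + 11) - 10652 = -5880 - 10652 = -16532)
(S(69) + B) + J = (60 + 1928) - 16532 = 1988 - 16532 = -14544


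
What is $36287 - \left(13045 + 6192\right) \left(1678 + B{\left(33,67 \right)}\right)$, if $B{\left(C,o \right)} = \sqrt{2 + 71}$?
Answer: $-32243399 - 19237 \sqrt{73} \approx -3.2408 \cdot 10^{7}$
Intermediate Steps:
$B{\left(C,o \right)} = \sqrt{73}$
$36287 - \left(13045 + 6192\right) \left(1678 + B{\left(33,67 \right)}\right) = 36287 - \left(13045 + 6192\right) \left(1678 + \sqrt{73}\right) = 36287 - 19237 \left(1678 + \sqrt{73}\right) = 36287 - \left(32279686 + 19237 \sqrt{73}\right) = -32243399 - 19237 \sqrt{73}$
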